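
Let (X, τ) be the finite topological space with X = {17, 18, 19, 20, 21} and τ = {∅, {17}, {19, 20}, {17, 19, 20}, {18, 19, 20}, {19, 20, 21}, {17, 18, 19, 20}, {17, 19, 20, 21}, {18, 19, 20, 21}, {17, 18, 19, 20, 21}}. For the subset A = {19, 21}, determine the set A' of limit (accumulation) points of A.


A' = {18, 20, 21}

For each x ∈ X, list the open sets U ∈ τ with x ∈ U, then check whether U ∩ (A ∖ {x}) ≠ ∅ for every such U.
  x = 17: open {17} ∋ x has {17} ∩ (A ∖ {17}) = ∅, so x is NOT a limit point.
  x = 18: opens ∋ x are {18, 19, 20}, {17, 18, 19, 20}, {18, 19, 20, 21}, {17, 18, 19, 20, 21}; each meets A ∖ {18}, so x IS a limit point.
  x = 19: open {19, 20} ∋ x has {19, 20} ∩ (A ∖ {19}) = ∅, so x is NOT a limit point.
  x = 20: opens ∋ x are {19, 20}, {17, 19, 20}, {18, 19, 20}, {19, 20, 21}, {17, 18, 19, 20}, {17, 19, 20, 21}, {18, 19, 20, 21}, {17, 18, 19, 20, 21}; each meets A ∖ {20}, so x IS a limit point.
  x = 21: opens ∋ x are {19, 20, 21}, {17, 19, 20, 21}, {18, 19, 20, 21}, {17, 18, 19, 20, 21}; each meets A ∖ {21}, so x IS a limit point.
Collecting: A' = {18, 20, 21}.


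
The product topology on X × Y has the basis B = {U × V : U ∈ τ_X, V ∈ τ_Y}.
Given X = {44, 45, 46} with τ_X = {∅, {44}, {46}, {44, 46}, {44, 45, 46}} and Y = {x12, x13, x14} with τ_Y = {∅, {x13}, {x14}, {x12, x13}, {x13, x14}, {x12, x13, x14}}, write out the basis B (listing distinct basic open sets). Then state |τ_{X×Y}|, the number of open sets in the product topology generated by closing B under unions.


Basis B = {∅ × ∅, {44} × {x13}, {44} × {x14}, {46} × {x13}, {46} × {x14}, {44} × {x12, x13}, {44} × {x13, x14}, {44, 46} × {x13}, {44, 46} × {x14}, {46} × {x12, x13}, {46} × {x13, x14}, {44} × {x12, x13, x14}, {44, 45, 46} × {x13}, {44, 45, 46} × {x14}, {46} × {x12, x13, x14}, {44, 46} × {x12, x13}, {44, 46} × {x13, x14}, {44, 46} × {x12, x13, x14}, {44, 45, 46} × {x12, x13}, {44, 45, 46} × {x13, x14}, {44, 45, 46} × {x12, x13, x14}}; |τ_{X×Y}| = 70.

Enumerate products U × V with U ∈ τ_X, V ∈ τ_Y (deduplicated):
  ∅ × ∅ = {} (∅)
  {44} × {x13} = {(44,x13)}
  {44} × {x14} = {(44,x14)}
  {46} × {x13} = {(46,x13)}
  {46} × {x14} = {(46,x14)}
  {44} × {x12, x13} = {(44,x12), (44,x13)}
  {44} × {x13, x14} = {(44,x13), (44,x14)}
  {44, 46} × {x13} = {(44,x13), (46,x13)}
  {44, 46} × {x14} = {(44,x14), (46,x14)}
  {46} × {x12, x13} = {(46,x12), (46,x13)}
  {46} × {x13, x14} = {(46,x13), (46,x14)}
  {44} × {x12, x13, x14} = {(44,x12), (44,x13), (44,x14)}
  {44, 45, 46} × {x13} = {(44,x13), (45,x13), (46,x13)}
  {44, 45, 46} × {x14} = {(44,x14), (45,x14), (46,x14)}
  {46} × {x12, x13, x14} = {(46,x12), (46,x13), (46,x14)}
  {44, 46} × {x12, x13} = {(44,x12), (44,x13), (46,x12), (46,x13)}
  {44, 46} × {x13, x14} = {(44,x13), (44,x14), (46,x13), (46,x14)}
  {44, 46} × {x12, x13, x14} = {(44,x12), (44,x13), (44,x14), (46,x12), (46,x13), (46,x14)}
  {44, 45, 46} × {x12, x13} = {(44,x12), (44,x13), (45,x12), (45,x13), (46,x12), (46,x13)}
  {44, 45, 46} × {x13, x14} = {(44,x13), (44,x14), (45,x13), (45,x14), (46,x13), (46,x14)}
  {44, 45, 46} × {x12, x13, x14} = {(44,x12), (44,x13), (44,x14), (45,x12), (45,x13), (45,x14), (46,x12), (46,x13), (46,x14)}
These 21 distinct sets form the basis B.
Close under arbitrary unions to get τ_{X×Y}; counting gives |τ_{X×Y}| = 70.


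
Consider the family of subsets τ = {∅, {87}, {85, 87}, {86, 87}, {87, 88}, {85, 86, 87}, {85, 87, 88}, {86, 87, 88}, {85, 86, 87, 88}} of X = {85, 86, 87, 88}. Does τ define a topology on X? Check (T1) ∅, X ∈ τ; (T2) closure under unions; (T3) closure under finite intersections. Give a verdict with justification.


τ IS a topology on X.

Axiom (T1): ∅ ∈ τ? Yes; X ∈ τ? Yes.
Axiom (T2/T3): check pairwise unions and intersections of members of τ.
All pairwise intersections and unions checked — each lies in τ. Therefore τ satisfies (T1), (T2), (T3): it IS a topology on X.


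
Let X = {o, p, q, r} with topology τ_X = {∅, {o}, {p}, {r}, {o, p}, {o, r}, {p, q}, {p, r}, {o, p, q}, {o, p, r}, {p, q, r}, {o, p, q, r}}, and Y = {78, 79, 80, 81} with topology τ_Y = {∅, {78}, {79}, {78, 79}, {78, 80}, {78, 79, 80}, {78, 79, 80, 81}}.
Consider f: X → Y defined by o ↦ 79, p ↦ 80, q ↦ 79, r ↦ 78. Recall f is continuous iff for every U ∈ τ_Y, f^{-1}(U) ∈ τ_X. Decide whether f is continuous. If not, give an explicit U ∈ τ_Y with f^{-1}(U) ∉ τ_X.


f is NOT continuous.

Compute f^{-1}(U) for each U ∈ τ_Y:
  U = ∅: f^{-1}(U) = ∅ ∈ τ_X ✓.
  U = {78}: f^{-1}(U) = {r} ∈ τ_X ✓.
  U = {79}: f^{-1}(U) = {o, q} ∉ τ_X ✗.
  U = {78, 79}: f^{-1}(U) = {o, q, r} ∉ τ_X ✗.
  U = {78, 80}: f^{-1}(U) = {p, r} ∈ τ_X ✓.
  U = {78, 79, 80}: f^{-1}(U) = {o, p, q, r} ∈ τ_X ✓.
  U = {78, 79, 80, 81}: f^{-1}(U) = {o, p, q, r} ∈ τ_X ✓.
Found U = {79} with f^{-1}(U) = {o, q} not in τ_X. Therefore f is NOT continuous.


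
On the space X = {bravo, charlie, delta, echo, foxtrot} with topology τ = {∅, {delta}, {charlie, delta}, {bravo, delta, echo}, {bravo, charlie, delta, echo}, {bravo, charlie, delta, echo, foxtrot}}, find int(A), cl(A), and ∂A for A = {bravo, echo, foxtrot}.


int(A) = ∅, cl(A) = {bravo, echo, foxtrot}, ∂A = {bravo, echo, foxtrot}.

Closed sets in (X, τ) are complements of opens:
  closed(X, τ) = {∅, {foxtrot}, {charlie, foxtrot}, {bravo, echo, foxtrot}, {bravo, charlie, echo, foxtrot}, {bravo, charlie, delta, echo, foxtrot}}.
int(A) = ⋃ {U ∈ τ : U ⊆ A}. Opens contained in A: ∅.
Taking the union of these: int(A) = ∅.
cl(A) = ⋂ {C closed : A ⊆ C}. Closed sets containing A: {bravo, echo, foxtrot}, {bravo, charlie, echo, foxtrot}, {bravo, charlie, delta, echo, foxtrot}.
Intersecting these: cl(A) = {bravo, echo, foxtrot}.
∂A = cl(A) ∖ int(A) = {bravo, echo, foxtrot} ∖ ∅ = {bravo, echo, foxtrot}.


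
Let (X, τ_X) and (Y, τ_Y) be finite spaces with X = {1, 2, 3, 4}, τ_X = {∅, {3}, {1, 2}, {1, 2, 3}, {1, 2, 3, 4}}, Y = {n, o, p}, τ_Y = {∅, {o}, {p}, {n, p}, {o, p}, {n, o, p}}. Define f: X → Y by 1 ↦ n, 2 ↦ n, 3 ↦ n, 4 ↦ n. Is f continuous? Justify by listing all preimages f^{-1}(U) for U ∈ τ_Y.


f IS continuous.

Compute f^{-1}(U) for each U ∈ τ_Y:
  U = ∅: f^{-1}(U) = ∅ ∈ τ_X ✓.
  U = {o}: f^{-1}(U) = ∅ ∈ τ_X ✓.
  U = {p}: f^{-1}(U) = ∅ ∈ τ_X ✓.
  U = {n, p}: f^{-1}(U) = {1, 2, 3, 4} ∈ τ_X ✓.
  U = {o, p}: f^{-1}(U) = ∅ ∈ τ_X ✓.
  U = {n, o, p}: f^{-1}(U) = {1, 2, 3, 4} ∈ τ_X ✓.
Every preimage lies in τ_X, so f IS continuous.


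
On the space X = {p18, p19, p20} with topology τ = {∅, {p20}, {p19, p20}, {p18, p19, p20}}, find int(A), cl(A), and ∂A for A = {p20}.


int(A) = {p20}, cl(A) = {p18, p19, p20}, ∂A = {p18, p19}.

Closed sets in (X, τ) are complements of opens:
  closed(X, τ) = {∅, {p18}, {p18, p19}, {p18, p19, p20}}.
int(A) = ⋃ {U ∈ τ : U ⊆ A}. Opens contained in A: ∅, {p20}.
Taking the union of these: int(A) = {p20}.
cl(A) = ⋂ {C closed : A ⊆ C}. Closed sets containing A: {p18, p19, p20}.
Intersecting these: cl(A) = {p18, p19, p20}.
∂A = cl(A) ∖ int(A) = {p18, p19, p20} ∖ {p20} = {p18, p19}.


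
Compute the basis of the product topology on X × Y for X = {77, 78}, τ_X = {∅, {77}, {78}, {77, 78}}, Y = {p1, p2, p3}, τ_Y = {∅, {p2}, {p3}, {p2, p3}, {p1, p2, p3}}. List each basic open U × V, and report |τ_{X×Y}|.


Basis B = {∅ × ∅, {77} × {p2}, {77} × {p3}, {78} × {p2}, {78} × {p3}, {77} × {p2, p3}, {77, 78} × {p2}, {77, 78} × {p3}, {78} × {p2, p3}, {77} × {p1, p2, p3}, {78} × {p1, p2, p3}, {77, 78} × {p2, p3}, {77, 78} × {p1, p2, p3}}; |τ_{X×Y}| = 25.

Enumerate products U × V with U ∈ τ_X, V ∈ τ_Y (deduplicated):
  ∅ × ∅ = {} (∅)
  {77} × {p2} = {(77,p2)}
  {77} × {p3} = {(77,p3)}
  {78} × {p2} = {(78,p2)}
  {78} × {p3} = {(78,p3)}
  {77} × {p2, p3} = {(77,p2), (77,p3)}
  {77, 78} × {p2} = {(77,p2), (78,p2)}
  {77, 78} × {p3} = {(77,p3), (78,p3)}
  {78} × {p2, p3} = {(78,p2), (78,p3)}
  {77} × {p1, p2, p3} = {(77,p1), (77,p2), (77,p3)}
  {78} × {p1, p2, p3} = {(78,p1), (78,p2), (78,p3)}
  {77, 78} × {p2, p3} = {(77,p2), (77,p3), (78,p2), (78,p3)}
  {77, 78} × {p1, p2, p3} = {(77,p1), (77,p2), (77,p3), (78,p1), (78,p2), (78,p3)}
These 13 distinct sets form the basis B.
Close under arbitrary unions to get τ_{X×Y}; counting gives |τ_{X×Y}| = 25.


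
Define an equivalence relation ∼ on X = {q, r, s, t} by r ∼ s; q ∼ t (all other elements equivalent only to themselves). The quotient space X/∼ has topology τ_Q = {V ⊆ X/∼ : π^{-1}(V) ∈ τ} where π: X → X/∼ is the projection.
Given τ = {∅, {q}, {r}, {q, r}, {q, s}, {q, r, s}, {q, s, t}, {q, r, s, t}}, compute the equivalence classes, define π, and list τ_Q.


X/∼ = {[q=t], [r=s]}; |τ_Q| = 2.

Equivalence classes: [q=t], [r=s].
Quotient map π: X → X/∼ sends q ↦ [q=t], r ↦ [r=s], s ↦ [r=s], t ↦ [q=t].
For each subset V ⊆ X/∼, compute π^{-1}(V) ⊆ X and check whether π^{-1}(V) ∈ τ. V is open in τ_Q iff π^{-1}(V) ∈ τ.
  V = {}: π^{-1}(V) = ∅ ∈ τ ✓.
  V = {[q=t]}: π^{-1}(V) = {q, t} ∉ τ ✗.
  V = {[r=s]}: π^{-1}(V) = {r, s} ∉ τ ✗.
  V = {[q=t], [r=s]}: π^{-1}(V) = {q, r, s, t} ∈ τ ✓.
Open sets in the quotient: τ_Q = {{}, {[q=t], [r=s]}} (2 elements).


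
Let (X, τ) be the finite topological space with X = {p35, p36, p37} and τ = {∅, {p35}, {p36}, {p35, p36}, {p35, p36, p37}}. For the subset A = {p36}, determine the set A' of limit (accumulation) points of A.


A' = {p37}

For each x ∈ X, list the open sets U ∈ τ with x ∈ U, then check whether U ∩ (A ∖ {x}) ≠ ∅ for every such U.
  x = p35: open {p35} ∋ x has {p35} ∩ (A ∖ {p35}) = ∅, so x is NOT a limit point.
  x = p36: open {p36} ∋ x has {p36} ∩ (A ∖ {p36}) = ∅, so x is NOT a limit point.
  x = p37: opens ∋ x are {p35, p36, p37}; each meets A ∖ {p37}, so x IS a limit point.
Collecting: A' = {p37}.


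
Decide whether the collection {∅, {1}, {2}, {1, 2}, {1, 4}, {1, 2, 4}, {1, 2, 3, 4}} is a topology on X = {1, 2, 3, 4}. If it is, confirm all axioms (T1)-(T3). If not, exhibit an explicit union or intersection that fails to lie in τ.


τ IS a topology on X.

Axiom (T1): ∅ ∈ τ? Yes; X ∈ τ? Yes.
Axiom (T2/T3): check pairwise unions and intersections of members of τ.
All pairwise intersections and unions checked — each lies in τ. Therefore τ satisfies (T1), (T2), (T3): it IS a topology on X.


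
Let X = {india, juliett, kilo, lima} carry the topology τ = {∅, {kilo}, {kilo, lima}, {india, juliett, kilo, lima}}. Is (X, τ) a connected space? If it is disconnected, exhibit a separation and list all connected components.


(X, τ) is connected.

Find clopen sets (U ∈ τ with X ∖ U ∈ τ):
  U = ∅, X ∖ U = {india, juliett, kilo, lima} — both open, so U is clopen.
  U = {india, juliett, kilo, lima}, X ∖ U = ∅ — both open, so U is clopen.
Only trivial clopens (∅ and X) exist, so (X, τ) is connected.
Compute connected components by grouping points that agree on all clopens:
  component: {india, juliett, kilo, lima}


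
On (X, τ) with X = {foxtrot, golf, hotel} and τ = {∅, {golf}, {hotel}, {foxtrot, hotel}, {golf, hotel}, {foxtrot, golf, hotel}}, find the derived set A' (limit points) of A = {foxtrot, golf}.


A' = ∅

For each x ∈ X, list the open sets U ∈ τ with x ∈ U, then check whether U ∩ (A ∖ {x}) ≠ ∅ for every such U.
  x = foxtrot: open {foxtrot, hotel} ∋ x has {foxtrot, hotel} ∩ (A ∖ {foxtrot}) = ∅, so x is NOT a limit point.
  x = golf: open {golf} ∋ x has {golf} ∩ (A ∖ {golf}) = ∅, so x is NOT a limit point.
  x = hotel: open {hotel} ∋ x has {hotel} ∩ (A ∖ {hotel}) = ∅, so x is NOT a limit point.
Collecting: A' = ∅.


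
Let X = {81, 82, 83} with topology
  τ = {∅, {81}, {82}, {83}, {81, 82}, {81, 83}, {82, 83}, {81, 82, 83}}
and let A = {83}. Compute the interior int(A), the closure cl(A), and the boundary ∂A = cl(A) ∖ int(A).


int(A) = {83}, cl(A) = {83}, ∂A = ∅.

Closed sets in (X, τ) are complements of opens:
  closed(X, τ) = {∅, {81}, {82}, {83}, {81, 82}, {81, 83}, {82, 83}, {81, 82, 83}}.
int(A) = ⋃ {U ∈ τ : U ⊆ A}. Opens contained in A: ∅, {83}.
Taking the union of these: int(A) = {83}.
cl(A) = ⋂ {C closed : A ⊆ C}. Closed sets containing A: {83}, {81, 83}, {82, 83}, {81, 82, 83}.
Intersecting these: cl(A) = {83}.
∂A = cl(A) ∖ int(A) = {83} ∖ {83} = ∅.


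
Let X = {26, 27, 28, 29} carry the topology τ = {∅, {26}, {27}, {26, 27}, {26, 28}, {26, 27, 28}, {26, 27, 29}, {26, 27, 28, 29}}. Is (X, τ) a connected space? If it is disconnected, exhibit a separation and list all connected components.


(X, τ) is connected.

Find clopen sets (U ∈ τ with X ∖ U ∈ τ):
  U = ∅, X ∖ U = {26, 27, 28, 29} — both open, so U is clopen.
  U = {26, 27, 28, 29}, X ∖ U = ∅ — both open, so U is clopen.
Only trivial clopens (∅ and X) exist, so (X, τ) is connected.
Compute connected components by grouping points that agree on all clopens:
  component: {26, 27, 28, 29}


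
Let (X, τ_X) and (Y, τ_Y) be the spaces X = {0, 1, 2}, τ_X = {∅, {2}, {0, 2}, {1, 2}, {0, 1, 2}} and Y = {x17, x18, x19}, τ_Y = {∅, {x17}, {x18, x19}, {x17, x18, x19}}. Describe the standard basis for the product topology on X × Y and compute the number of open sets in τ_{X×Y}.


Basis B = {∅ × ∅, {2} × {x17}, {0, 2} × {x17}, {1, 2} × {x17}, {2} × {x18, x19}, {0, 1, 2} × {x17}, {2} × {x17, x18, x19}, {0, 2} × {x18, x19}, {1, 2} × {x18, x19}, {0, 2} × {x17, x18, x19}, {0, 1, 2} × {x18, x19}, {1, 2} × {x17, x18, x19}, {0, 1, 2} × {x17, x18, x19}}; |τ_{X×Y}| = 25.

Enumerate products U × V with U ∈ τ_X, V ∈ τ_Y (deduplicated):
  ∅ × ∅ = {} (∅)
  {2} × {x17} = {(2,x17)}
  {0, 2} × {x17} = {(0,x17), (2,x17)}
  {1, 2} × {x17} = {(1,x17), (2,x17)}
  {2} × {x18, x19} = {(2,x18), (2,x19)}
  {0, 1, 2} × {x17} = {(0,x17), (1,x17), (2,x17)}
  {2} × {x17, x18, x19} = {(2,x17), (2,x18), (2,x19)}
  {0, 2} × {x18, x19} = {(0,x18), (0,x19), (2,x18), (2,x19)}
  {1, 2} × {x18, x19} = {(1,x18), (1,x19), (2,x18), (2,x19)}
  {0, 2} × {x17, x18, x19} = {(0,x17), (0,x18), (0,x19), (2,x17), (2,x18), (2,x19)}
  {0, 1, 2} × {x18, x19} = {(0,x18), (0,x19), (1,x18), (1,x19), (2,x18), (2,x19)}
  {1, 2} × {x17, x18, x19} = {(1,x17), (1,x18), (1,x19), (2,x17), (2,x18), (2,x19)}
  {0, 1, 2} × {x17, x18, x19} = {(0,x17), (0,x18), (0,x19), (1,x17), (1,x18), (1,x19), (2,x17), (2,x18), (2,x19)}
These 13 distinct sets form the basis B.
Close under arbitrary unions to get τ_{X×Y}; counting gives |τ_{X×Y}| = 25.


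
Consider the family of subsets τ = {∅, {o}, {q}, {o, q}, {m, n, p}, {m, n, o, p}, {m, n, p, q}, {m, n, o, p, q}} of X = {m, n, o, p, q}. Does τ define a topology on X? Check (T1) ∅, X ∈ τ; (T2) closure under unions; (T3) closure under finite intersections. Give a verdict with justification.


τ IS a topology on X.

Axiom (T1): ∅ ∈ τ? Yes; X ∈ τ? Yes.
Axiom (T2/T3): check pairwise unions and intersections of members of τ.
All pairwise intersections and unions checked — each lies in τ. Therefore τ satisfies (T1), (T2), (T3): it IS a topology on X.


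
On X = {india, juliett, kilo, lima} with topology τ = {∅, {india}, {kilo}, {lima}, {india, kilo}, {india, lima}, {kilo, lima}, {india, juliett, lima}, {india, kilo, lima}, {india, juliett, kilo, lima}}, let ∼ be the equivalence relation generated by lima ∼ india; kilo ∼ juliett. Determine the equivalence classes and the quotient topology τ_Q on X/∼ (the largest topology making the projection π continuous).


X/∼ = {[india=lima], [juliett=kilo]}; |τ_Q| = 3.

Equivalence classes: [india=lima], [juliett=kilo].
Quotient map π: X → X/∼ sends india ↦ [india=lima], juliett ↦ [juliett=kilo], kilo ↦ [juliett=kilo], lima ↦ [india=lima].
For each subset V ⊆ X/∼, compute π^{-1}(V) ⊆ X and check whether π^{-1}(V) ∈ τ. V is open in τ_Q iff π^{-1}(V) ∈ τ.
  V = {}: π^{-1}(V) = ∅ ∈ τ ✓.
  V = {[india=lima]}: π^{-1}(V) = {india, lima} ∈ τ ✓.
  V = {[juliett=kilo]}: π^{-1}(V) = {juliett, kilo} ∉ τ ✗.
  V = {[india=lima], [juliett=kilo]}: π^{-1}(V) = {india, juliett, kilo, lima} ∈ τ ✓.
Open sets in the quotient: τ_Q = {{}, {[india=lima]}, {[india=lima], [juliett=kilo]}} (3 elements).


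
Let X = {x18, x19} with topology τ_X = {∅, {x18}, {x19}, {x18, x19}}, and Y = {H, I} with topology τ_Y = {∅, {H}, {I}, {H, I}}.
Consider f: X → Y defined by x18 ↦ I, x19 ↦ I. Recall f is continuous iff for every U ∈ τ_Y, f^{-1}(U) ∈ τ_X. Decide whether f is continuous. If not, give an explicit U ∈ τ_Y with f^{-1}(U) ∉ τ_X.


f IS continuous.

Compute f^{-1}(U) for each U ∈ τ_Y:
  U = ∅: f^{-1}(U) = ∅ ∈ τ_X ✓.
  U = {H}: f^{-1}(U) = ∅ ∈ τ_X ✓.
  U = {I}: f^{-1}(U) = {x18, x19} ∈ τ_X ✓.
  U = {H, I}: f^{-1}(U) = {x18, x19} ∈ τ_X ✓.
Every preimage lies in τ_X, so f IS continuous.


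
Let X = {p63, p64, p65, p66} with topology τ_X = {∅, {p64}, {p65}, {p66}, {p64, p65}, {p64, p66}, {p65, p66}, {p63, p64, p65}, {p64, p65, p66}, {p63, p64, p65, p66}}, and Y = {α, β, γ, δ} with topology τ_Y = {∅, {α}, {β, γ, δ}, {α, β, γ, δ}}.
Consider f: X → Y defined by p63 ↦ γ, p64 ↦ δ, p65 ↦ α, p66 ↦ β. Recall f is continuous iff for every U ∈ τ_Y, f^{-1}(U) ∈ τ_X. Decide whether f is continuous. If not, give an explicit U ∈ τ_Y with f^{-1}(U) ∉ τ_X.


f is NOT continuous.

Compute f^{-1}(U) for each U ∈ τ_Y:
  U = ∅: f^{-1}(U) = ∅ ∈ τ_X ✓.
  U = {α}: f^{-1}(U) = {p65} ∈ τ_X ✓.
  U = {β, γ, δ}: f^{-1}(U) = {p63, p64, p66} ∉ τ_X ✗.
  U = {α, β, γ, δ}: f^{-1}(U) = {p63, p64, p65, p66} ∈ τ_X ✓.
Found U = {β, γ, δ} with f^{-1}(U) = {p63, p64, p66} not in τ_X. Therefore f is NOT continuous.


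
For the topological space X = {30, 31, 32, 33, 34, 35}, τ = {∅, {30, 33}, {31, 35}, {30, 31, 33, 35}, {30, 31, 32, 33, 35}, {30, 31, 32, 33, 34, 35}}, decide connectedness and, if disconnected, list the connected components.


(X, τ) is connected.

Find clopen sets (U ∈ τ with X ∖ U ∈ τ):
  U = ∅, X ∖ U = {30, 31, 32, 33, 34, 35} — both open, so U is clopen.
  U = {30, 31, 32, 33, 34, 35}, X ∖ U = ∅ — both open, so U is clopen.
Only trivial clopens (∅ and X) exist, so (X, τ) is connected.
Compute connected components by grouping points that agree on all clopens:
  component: {30, 31, 32, 33, 34, 35}


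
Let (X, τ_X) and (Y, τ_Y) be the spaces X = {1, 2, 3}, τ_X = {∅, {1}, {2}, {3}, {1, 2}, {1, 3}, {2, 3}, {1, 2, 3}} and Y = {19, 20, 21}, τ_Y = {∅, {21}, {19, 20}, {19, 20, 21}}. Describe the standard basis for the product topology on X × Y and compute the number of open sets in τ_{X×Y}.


Basis B = {∅ × ∅, {1} × {21}, {2} × {21}, {3} × {21}, {1} × {19, 20}, {1, 2} × {21}, {1, 3} × {21}, {2} × {19, 20}, {2, 3} × {21}, {3} × {19, 20}, {1} × {19, 20, 21}, {1, 2, 3} × {21}, {2} × {19, 20, 21}, {3} × {19, 20, 21}, {1, 2} × {19, 20}, {1, 3} × {19, 20}, {2, 3} × {19, 20}, {1, 2} × {19, 20, 21}, {1, 3} × {19, 20, 21}, {1, 2, 3} × {19, 20}, {2, 3} × {19, 20, 21}, {1, 2, 3} × {19, 20, 21}}; |τ_{X×Y}| = 64.

Enumerate products U × V with U ∈ τ_X, V ∈ τ_Y (deduplicated):
  ∅ × ∅ = {} (∅)
  {1} × {21} = {(1,21)}
  {2} × {21} = {(2,21)}
  {3} × {21} = {(3,21)}
  {1} × {19, 20} = {(1,19), (1,20)}
  {1, 2} × {21} = {(1,21), (2,21)}
  {1, 3} × {21} = {(1,21), (3,21)}
  {2} × {19, 20} = {(2,19), (2,20)}
  {2, 3} × {21} = {(2,21), (3,21)}
  {3} × {19, 20} = {(3,19), (3,20)}
  {1} × {19, 20, 21} = {(1,19), (1,20), (1,21)}
  {1, 2, 3} × {21} = {(1,21), (2,21), (3,21)}
  {2} × {19, 20, 21} = {(2,19), (2,20), (2,21)}
  {3} × {19, 20, 21} = {(3,19), (3,20), (3,21)}
  {1, 2} × {19, 20} = {(1,19), (1,20), (2,19), (2,20)}
  {1, 3} × {19, 20} = {(1,19), (1,20), (3,19), (3,20)}
  {2, 3} × {19, 20} = {(2,19), (2,20), (3,19), (3,20)}
  {1, 2} × {19, 20, 21} = {(1,19), (1,20), (1,21), (2,19), (2,20), (2,21)}
  {1, 3} × {19, 20, 21} = {(1,19), (1,20), (1,21), (3,19), (3,20), (3,21)}
  {1, 2, 3} × {19, 20} = {(1,19), (1,20), (2,19), (2,20), (3,19), (3,20)}
  {2, 3} × {19, 20, 21} = {(2,19), (2,20), (2,21), (3,19), (3,20), (3,21)}
  {1, 2, 3} × {19, 20, 21} = {(1,19), (1,20), (1,21), (2,19), (2,20), (2,21), (3,19), (3,20), (3,21)}
These 22 distinct sets form the basis B.
Close under arbitrary unions to get τ_{X×Y}; counting gives |τ_{X×Y}| = 64.


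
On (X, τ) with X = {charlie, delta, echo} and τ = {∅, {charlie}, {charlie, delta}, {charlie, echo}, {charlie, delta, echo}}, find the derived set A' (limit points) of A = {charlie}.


A' = {delta, echo}

For each x ∈ X, list the open sets U ∈ τ with x ∈ U, then check whether U ∩ (A ∖ {x}) ≠ ∅ for every such U.
  x = charlie: open {charlie} ∋ x has {charlie} ∩ (A ∖ {charlie}) = ∅, so x is NOT a limit point.
  x = delta: opens ∋ x are {charlie, delta}, {charlie, delta, echo}; each meets A ∖ {delta}, so x IS a limit point.
  x = echo: opens ∋ x are {charlie, echo}, {charlie, delta, echo}; each meets A ∖ {echo}, so x IS a limit point.
Collecting: A' = {delta, echo}.


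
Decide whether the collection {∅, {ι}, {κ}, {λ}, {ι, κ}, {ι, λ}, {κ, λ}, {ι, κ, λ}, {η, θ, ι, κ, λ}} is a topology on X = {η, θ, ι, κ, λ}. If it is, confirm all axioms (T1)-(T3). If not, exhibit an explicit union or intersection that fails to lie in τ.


τ IS a topology on X.

Axiom (T1): ∅ ∈ τ? Yes; X ∈ τ? Yes.
Axiom (T2/T3): check pairwise unions and intersections of members of τ.
All pairwise intersections and unions checked — each lies in τ. Therefore τ satisfies (T1), (T2), (T3): it IS a topology on X.


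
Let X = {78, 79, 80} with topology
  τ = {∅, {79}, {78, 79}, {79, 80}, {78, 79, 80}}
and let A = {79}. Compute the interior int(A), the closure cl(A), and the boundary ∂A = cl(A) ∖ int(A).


int(A) = {79}, cl(A) = {78, 79, 80}, ∂A = {78, 80}.

Closed sets in (X, τ) are complements of opens:
  closed(X, τ) = {∅, {78}, {80}, {78, 80}, {78, 79, 80}}.
int(A) = ⋃ {U ∈ τ : U ⊆ A}. Opens contained in A: ∅, {79}.
Taking the union of these: int(A) = {79}.
cl(A) = ⋂ {C closed : A ⊆ C}. Closed sets containing A: {78, 79, 80}.
Intersecting these: cl(A) = {78, 79, 80}.
∂A = cl(A) ∖ int(A) = {78, 79, 80} ∖ {79} = {78, 80}.


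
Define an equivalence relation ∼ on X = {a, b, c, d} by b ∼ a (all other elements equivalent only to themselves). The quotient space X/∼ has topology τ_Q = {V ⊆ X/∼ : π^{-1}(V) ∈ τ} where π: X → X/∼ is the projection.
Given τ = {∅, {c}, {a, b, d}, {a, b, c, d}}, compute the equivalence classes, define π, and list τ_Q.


X/∼ = {[a=b], [c], [d]}; |τ_Q| = 4.

Equivalence classes: [a=b], [c], [d].
Quotient map π: X → X/∼ sends a ↦ [a=b], b ↦ [a=b], c ↦ [c], d ↦ [d].
For each subset V ⊆ X/∼, compute π^{-1}(V) ⊆ X and check whether π^{-1}(V) ∈ τ. V is open in τ_Q iff π^{-1}(V) ∈ τ.
  V = {}: π^{-1}(V) = ∅ ∈ τ ✓.
  V = {[a=b]}: π^{-1}(V) = {a, b} ∉ τ ✗.
  V = {[c]}: π^{-1}(V) = {c} ∈ τ ✓.
  V = {[a=b], [c]}: π^{-1}(V) = {a, b, c} ∉ τ ✗.
  V = {[d]}: π^{-1}(V) = {d} ∉ τ ✗.
  V = {[a=b], [d]}: π^{-1}(V) = {a, b, d} ∈ τ ✓.
  V = {[c], [d]}: π^{-1}(V) = {c, d} ∉ τ ✗.
  V = {[a=b], [c], [d]}: π^{-1}(V) = {a, b, c, d} ∈ τ ✓.
Open sets in the quotient: τ_Q = {{}, {[c]}, {[a=b], [d]}, {[a=b], [c], [d]}} (4 elements).


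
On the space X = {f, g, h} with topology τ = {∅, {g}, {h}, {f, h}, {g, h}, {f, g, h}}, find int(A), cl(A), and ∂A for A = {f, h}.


int(A) = {f, h}, cl(A) = {f, h}, ∂A = ∅.

Closed sets in (X, τ) are complements of opens:
  closed(X, τ) = {∅, {f}, {g}, {f, g}, {f, h}, {f, g, h}}.
int(A) = ⋃ {U ∈ τ : U ⊆ A}. Opens contained in A: ∅, {h}, {f, h}.
Taking the union of these: int(A) = {f, h}.
cl(A) = ⋂ {C closed : A ⊆ C}. Closed sets containing A: {f, h}, {f, g, h}.
Intersecting these: cl(A) = {f, h}.
∂A = cl(A) ∖ int(A) = {f, h} ∖ {f, h} = ∅.


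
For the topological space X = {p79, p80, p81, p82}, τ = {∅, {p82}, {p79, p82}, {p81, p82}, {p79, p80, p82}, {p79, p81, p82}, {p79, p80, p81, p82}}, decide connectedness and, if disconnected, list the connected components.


(X, τ) is connected.

Find clopen sets (U ∈ τ with X ∖ U ∈ τ):
  U = ∅, X ∖ U = {p79, p80, p81, p82} — both open, so U is clopen.
  U = {p79, p80, p81, p82}, X ∖ U = ∅ — both open, so U is clopen.
Only trivial clopens (∅ and X) exist, so (X, τ) is connected.
Compute connected components by grouping points that agree on all clopens:
  component: {p79, p80, p81, p82}


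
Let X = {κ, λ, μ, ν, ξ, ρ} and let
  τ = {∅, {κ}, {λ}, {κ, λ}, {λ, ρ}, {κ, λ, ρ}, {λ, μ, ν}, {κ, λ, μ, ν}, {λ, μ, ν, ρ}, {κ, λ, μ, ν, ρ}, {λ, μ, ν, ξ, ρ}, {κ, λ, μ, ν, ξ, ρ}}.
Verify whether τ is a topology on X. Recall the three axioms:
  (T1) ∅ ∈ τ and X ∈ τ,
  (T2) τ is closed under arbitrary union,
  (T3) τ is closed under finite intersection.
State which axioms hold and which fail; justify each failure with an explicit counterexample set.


τ IS a topology on X.

Axiom (T1): ∅ ∈ τ? Yes; X ∈ τ? Yes.
Axiom (T2/T3): check pairwise unions and intersections of members of τ.
All pairwise intersections and unions checked — each lies in τ. Therefore τ satisfies (T1), (T2), (T3): it IS a topology on X.


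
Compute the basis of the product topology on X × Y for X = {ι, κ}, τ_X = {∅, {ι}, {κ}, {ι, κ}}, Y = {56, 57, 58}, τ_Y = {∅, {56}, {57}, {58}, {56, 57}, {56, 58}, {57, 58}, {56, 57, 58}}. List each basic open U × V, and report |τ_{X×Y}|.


Basis B = {∅ × ∅, {ι} × {56}, {ι} × {57}, {ι} × {58}, {κ} × {56}, {κ} × {57}, {κ} × {58}, {ι} × {56, 57}, {ι} × {56, 58}, {ι, κ} × {56}, {ι} × {57, 58}, {ι, κ} × {57}, {ι, κ} × {58}, {κ} × {56, 57}, {κ} × {56, 58}, {κ} × {57, 58}, {ι} × {56, 57, 58}, {κ} × {56, 57, 58}, {ι, κ} × {56, 57}, {ι, κ} × {56, 58}, {ι, κ} × {57, 58}, {ι, κ} × {56, 57, 58}}; |τ_{X×Y}| = 64.

Enumerate products U × V with U ∈ τ_X, V ∈ τ_Y (deduplicated):
  ∅ × ∅ = {} (∅)
  {ι} × {56} = {(ι,56)}
  {ι} × {57} = {(ι,57)}
  {ι} × {58} = {(ι,58)}
  {κ} × {56} = {(κ,56)}
  {κ} × {57} = {(κ,57)}
  {κ} × {58} = {(κ,58)}
  {ι} × {56, 57} = {(ι,56), (ι,57)}
  {ι} × {56, 58} = {(ι,56), (ι,58)}
  {ι, κ} × {56} = {(ι,56), (κ,56)}
  {ι} × {57, 58} = {(ι,57), (ι,58)}
  {ι, κ} × {57} = {(ι,57), (κ,57)}
  {ι, κ} × {58} = {(ι,58), (κ,58)}
  {κ} × {56, 57} = {(κ,56), (κ,57)}
  {κ} × {56, 58} = {(κ,56), (κ,58)}
  {κ} × {57, 58} = {(κ,57), (κ,58)}
  {ι} × {56, 57, 58} = {(ι,56), (ι,57), (ι,58)}
  {κ} × {56, 57, 58} = {(κ,56), (κ,57), (κ,58)}
  {ι, κ} × {56, 57} = {(ι,56), (ι,57), (κ,56), (κ,57)}
  {ι, κ} × {56, 58} = {(ι,56), (ι,58), (κ,56), (κ,58)}
  {ι, κ} × {57, 58} = {(ι,57), (ι,58), (κ,57), (κ,58)}
  {ι, κ} × {56, 57, 58} = {(ι,56), (ι,57), (ι,58), (κ,56), (κ,57), (κ,58)}
These 22 distinct sets form the basis B.
Close under arbitrary unions to get τ_{X×Y}; counting gives |τ_{X×Y}| = 64.


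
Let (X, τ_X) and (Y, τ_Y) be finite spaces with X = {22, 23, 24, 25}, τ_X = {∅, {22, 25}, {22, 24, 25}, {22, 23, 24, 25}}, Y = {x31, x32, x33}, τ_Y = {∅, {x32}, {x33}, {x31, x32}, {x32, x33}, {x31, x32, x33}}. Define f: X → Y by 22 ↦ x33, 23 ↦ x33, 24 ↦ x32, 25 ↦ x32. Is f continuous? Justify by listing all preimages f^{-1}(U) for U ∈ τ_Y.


f is NOT continuous.

Compute f^{-1}(U) for each U ∈ τ_Y:
  U = ∅: f^{-1}(U) = ∅ ∈ τ_X ✓.
  U = {x32}: f^{-1}(U) = {24, 25} ∉ τ_X ✗.
  U = {x33}: f^{-1}(U) = {22, 23} ∉ τ_X ✗.
  U = {x31, x32}: f^{-1}(U) = {24, 25} ∉ τ_X ✗.
  U = {x32, x33}: f^{-1}(U) = {22, 23, 24, 25} ∈ τ_X ✓.
  U = {x31, x32, x33}: f^{-1}(U) = {22, 23, 24, 25} ∈ τ_X ✓.
Found U = {x32} with f^{-1}(U) = {24, 25} not in τ_X. Therefore f is NOT continuous.


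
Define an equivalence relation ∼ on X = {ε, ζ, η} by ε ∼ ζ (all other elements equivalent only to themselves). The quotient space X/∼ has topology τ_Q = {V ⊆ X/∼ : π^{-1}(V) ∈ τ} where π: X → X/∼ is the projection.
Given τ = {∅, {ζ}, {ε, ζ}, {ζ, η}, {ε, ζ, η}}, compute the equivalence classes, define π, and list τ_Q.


X/∼ = {[ε=ζ], [η]}; |τ_Q| = 3.

Equivalence classes: [ε=ζ], [η].
Quotient map π: X → X/∼ sends ε ↦ [ε=ζ], ζ ↦ [ε=ζ], η ↦ [η].
For each subset V ⊆ X/∼, compute π^{-1}(V) ⊆ X and check whether π^{-1}(V) ∈ τ. V is open in τ_Q iff π^{-1}(V) ∈ τ.
  V = {}: π^{-1}(V) = ∅ ∈ τ ✓.
  V = {[ε=ζ]}: π^{-1}(V) = {ε, ζ} ∈ τ ✓.
  V = {[η]}: π^{-1}(V) = {η} ∉ τ ✗.
  V = {[ε=ζ], [η]}: π^{-1}(V) = {ε, ζ, η} ∈ τ ✓.
Open sets in the quotient: τ_Q = {{}, {[ε=ζ]}, {[ε=ζ], [η]}} (3 elements).


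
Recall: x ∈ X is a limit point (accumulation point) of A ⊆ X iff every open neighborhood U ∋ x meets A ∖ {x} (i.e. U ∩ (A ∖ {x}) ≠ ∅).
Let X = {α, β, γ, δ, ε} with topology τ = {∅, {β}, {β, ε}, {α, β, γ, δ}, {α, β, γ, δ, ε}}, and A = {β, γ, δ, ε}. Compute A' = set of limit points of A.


A' = {α, γ, δ, ε}

For each x ∈ X, list the open sets U ∈ τ with x ∈ U, then check whether U ∩ (A ∖ {x}) ≠ ∅ for every such U.
  x = α: opens ∋ x are {α, β, γ, δ}, {α, β, γ, δ, ε}; each meets A ∖ {α}, so x IS a limit point.
  x = β: open {β} ∋ x has {β} ∩ (A ∖ {β}) = ∅, so x is NOT a limit point.
  x = γ: opens ∋ x are {α, β, γ, δ}, {α, β, γ, δ, ε}; each meets A ∖ {γ}, so x IS a limit point.
  x = δ: opens ∋ x are {α, β, γ, δ}, {α, β, γ, δ, ε}; each meets A ∖ {δ}, so x IS a limit point.
  x = ε: opens ∋ x are {β, ε}, {α, β, γ, δ, ε}; each meets A ∖ {ε}, so x IS a limit point.
Collecting: A' = {α, γ, δ, ε}.


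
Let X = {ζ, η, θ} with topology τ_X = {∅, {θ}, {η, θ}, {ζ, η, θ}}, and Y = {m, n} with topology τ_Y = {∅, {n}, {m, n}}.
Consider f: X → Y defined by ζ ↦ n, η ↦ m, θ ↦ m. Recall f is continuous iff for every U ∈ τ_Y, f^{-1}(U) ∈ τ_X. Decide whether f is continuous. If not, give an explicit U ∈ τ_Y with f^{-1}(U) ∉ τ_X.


f is NOT continuous.

Compute f^{-1}(U) for each U ∈ τ_Y:
  U = ∅: f^{-1}(U) = ∅ ∈ τ_X ✓.
  U = {n}: f^{-1}(U) = {ζ} ∉ τ_X ✗.
  U = {m, n}: f^{-1}(U) = {ζ, η, θ} ∈ τ_X ✓.
Found U = {n} with f^{-1}(U) = {ζ} not in τ_X. Therefore f is NOT continuous.


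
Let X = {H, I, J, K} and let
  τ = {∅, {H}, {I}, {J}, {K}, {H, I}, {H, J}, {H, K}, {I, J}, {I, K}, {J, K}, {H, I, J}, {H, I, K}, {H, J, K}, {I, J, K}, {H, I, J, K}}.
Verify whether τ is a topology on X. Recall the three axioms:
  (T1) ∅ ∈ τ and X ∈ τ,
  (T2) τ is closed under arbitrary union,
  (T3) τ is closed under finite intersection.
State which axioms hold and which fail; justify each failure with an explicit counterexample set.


τ IS a topology on X.

Axiom (T1): ∅ ∈ τ? Yes; X ∈ τ? Yes.
Axiom (T2/T3): check pairwise unions and intersections of members of τ.
All pairwise intersections and unions checked — each lies in τ. Therefore τ satisfies (T1), (T2), (T3): it IS a topology on X.


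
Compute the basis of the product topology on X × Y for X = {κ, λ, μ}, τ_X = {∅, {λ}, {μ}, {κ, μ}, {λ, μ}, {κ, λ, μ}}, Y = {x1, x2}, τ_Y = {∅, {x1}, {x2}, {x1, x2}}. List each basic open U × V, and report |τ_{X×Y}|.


Basis B = {∅ × ∅, {λ} × {x1}, {λ} × {x2}, {μ} × {x1}, {μ} × {x2}, {κ, μ} × {x1}, {κ, μ} × {x2}, {λ} × {x1, x2}, {λ, μ} × {x1}, {λ, μ} × {x2}, {μ} × {x1, x2}, {κ, λ, μ} × {x1}, {κ, λ, μ} × {x2}, {κ, μ} × {x1, x2}, {λ, μ} × {x1, x2}, {κ, λ, μ} × {x1, x2}}; |τ_{X×Y}| = 36.

Enumerate products U × V with U ∈ τ_X, V ∈ τ_Y (deduplicated):
  ∅ × ∅ = {} (∅)
  {λ} × {x1} = {(λ,x1)}
  {λ} × {x2} = {(λ,x2)}
  {μ} × {x1} = {(μ,x1)}
  {μ} × {x2} = {(μ,x2)}
  {κ, μ} × {x1} = {(κ,x1), (μ,x1)}
  {κ, μ} × {x2} = {(κ,x2), (μ,x2)}
  {λ} × {x1, x2} = {(λ,x1), (λ,x2)}
  {λ, μ} × {x1} = {(λ,x1), (μ,x1)}
  {λ, μ} × {x2} = {(λ,x2), (μ,x2)}
  {μ} × {x1, x2} = {(μ,x1), (μ,x2)}
  {κ, λ, μ} × {x1} = {(κ,x1), (λ,x1), (μ,x1)}
  {κ, λ, μ} × {x2} = {(κ,x2), (λ,x2), (μ,x2)}
  {κ, μ} × {x1, x2} = {(κ,x1), (κ,x2), (μ,x1), (μ,x2)}
  {λ, μ} × {x1, x2} = {(λ,x1), (λ,x2), (μ,x1), (μ,x2)}
  {κ, λ, μ} × {x1, x2} = {(κ,x1), (κ,x2), (λ,x1), (λ,x2), (μ,x1), (μ,x2)}
These 16 distinct sets form the basis B.
Close under arbitrary unions to get τ_{X×Y}; counting gives |τ_{X×Y}| = 36.


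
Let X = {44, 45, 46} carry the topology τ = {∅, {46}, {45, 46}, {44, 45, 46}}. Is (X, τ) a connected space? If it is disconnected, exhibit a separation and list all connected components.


(X, τ) is connected.

Find clopen sets (U ∈ τ with X ∖ U ∈ τ):
  U = ∅, X ∖ U = {44, 45, 46} — both open, so U is clopen.
  U = {44, 45, 46}, X ∖ U = ∅ — both open, so U is clopen.
Only trivial clopens (∅ and X) exist, so (X, τ) is connected.
Compute connected components by grouping points that agree on all clopens:
  component: {44, 45, 46}


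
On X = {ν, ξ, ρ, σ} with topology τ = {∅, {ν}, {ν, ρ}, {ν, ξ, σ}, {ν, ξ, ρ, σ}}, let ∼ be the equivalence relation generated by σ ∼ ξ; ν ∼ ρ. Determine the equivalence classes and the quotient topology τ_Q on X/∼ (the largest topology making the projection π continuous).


X/∼ = {[ν=ρ], [ξ=σ]}; |τ_Q| = 3.

Equivalence classes: [ν=ρ], [ξ=σ].
Quotient map π: X → X/∼ sends ν ↦ [ν=ρ], ξ ↦ [ξ=σ], ρ ↦ [ν=ρ], σ ↦ [ξ=σ].
For each subset V ⊆ X/∼, compute π^{-1}(V) ⊆ X and check whether π^{-1}(V) ∈ τ. V is open in τ_Q iff π^{-1}(V) ∈ τ.
  V = {}: π^{-1}(V) = ∅ ∈ τ ✓.
  V = {[ν=ρ]}: π^{-1}(V) = {ν, ρ} ∈ τ ✓.
  V = {[ξ=σ]}: π^{-1}(V) = {ξ, σ} ∉ τ ✗.
  V = {[ν=ρ], [ξ=σ]}: π^{-1}(V) = {ν, ξ, ρ, σ} ∈ τ ✓.
Open sets in the quotient: τ_Q = {{}, {[ν=ρ]}, {[ν=ρ], [ξ=σ]}} (3 elements).


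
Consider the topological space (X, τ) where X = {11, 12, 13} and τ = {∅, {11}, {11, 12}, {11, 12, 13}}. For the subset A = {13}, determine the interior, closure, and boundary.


int(A) = ∅, cl(A) = {13}, ∂A = {13}.

Closed sets in (X, τ) are complements of opens:
  closed(X, τ) = {∅, {13}, {12, 13}, {11, 12, 13}}.
int(A) = ⋃ {U ∈ τ : U ⊆ A}. Opens contained in A: ∅.
Taking the union of these: int(A) = ∅.
cl(A) = ⋂ {C closed : A ⊆ C}. Closed sets containing A: {13}, {12, 13}, {11, 12, 13}.
Intersecting these: cl(A) = {13}.
∂A = cl(A) ∖ int(A) = {13} ∖ ∅ = {13}.


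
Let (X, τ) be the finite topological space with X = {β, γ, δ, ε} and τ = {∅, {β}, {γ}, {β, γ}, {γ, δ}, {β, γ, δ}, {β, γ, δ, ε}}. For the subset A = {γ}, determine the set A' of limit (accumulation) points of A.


A' = {δ, ε}

For each x ∈ X, list the open sets U ∈ τ with x ∈ U, then check whether U ∩ (A ∖ {x}) ≠ ∅ for every such U.
  x = β: open {β} ∋ x has {β} ∩ (A ∖ {β}) = ∅, so x is NOT a limit point.
  x = γ: open {γ} ∋ x has {γ} ∩ (A ∖ {γ}) = ∅, so x is NOT a limit point.
  x = δ: opens ∋ x are {γ, δ}, {β, γ, δ}, {β, γ, δ, ε}; each meets A ∖ {δ}, so x IS a limit point.
  x = ε: opens ∋ x are {β, γ, δ, ε}; each meets A ∖ {ε}, so x IS a limit point.
Collecting: A' = {δ, ε}.


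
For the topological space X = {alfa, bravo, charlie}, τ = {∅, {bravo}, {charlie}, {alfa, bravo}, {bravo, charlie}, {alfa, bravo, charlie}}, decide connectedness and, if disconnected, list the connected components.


(X, τ) is disconnected; components = [{charlie}, {alfa, bravo}].

Find clopen sets (U ∈ τ with X ∖ U ∈ τ):
  U = ∅, X ∖ U = {alfa, bravo, charlie} — both open, so U is clopen.
  U = {charlie}, X ∖ U = {alfa, bravo} — both open, so U is clopen.
  U = {alfa, bravo}, X ∖ U = {charlie} — both open, so U is clopen.
  U = {alfa, bravo, charlie}, X ∖ U = ∅ — both open, so U is clopen.
Nontrivial clopen(s) exist: e.g. {charlie}. So (X, τ) is disconnected.
Compute connected components by grouping points that agree on all clopens:
  component: {charlie}
  component: {alfa, bravo}


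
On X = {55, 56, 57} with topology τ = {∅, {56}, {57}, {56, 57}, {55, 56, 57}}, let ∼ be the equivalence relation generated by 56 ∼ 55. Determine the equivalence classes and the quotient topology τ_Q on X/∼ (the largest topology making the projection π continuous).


X/∼ = {[55=56], [57]}; |τ_Q| = 3.

Equivalence classes: [55=56], [57].
Quotient map π: X → X/∼ sends 55 ↦ [55=56], 56 ↦ [55=56], 57 ↦ [57].
For each subset V ⊆ X/∼, compute π^{-1}(V) ⊆ X and check whether π^{-1}(V) ∈ τ. V is open in τ_Q iff π^{-1}(V) ∈ τ.
  V = {}: π^{-1}(V) = ∅ ∈ τ ✓.
  V = {[55=56]}: π^{-1}(V) = {55, 56} ∉ τ ✗.
  V = {[57]}: π^{-1}(V) = {57} ∈ τ ✓.
  V = {[55=56], [57]}: π^{-1}(V) = {55, 56, 57} ∈ τ ✓.
Open sets in the quotient: τ_Q = {{}, {[57]}, {[55=56], [57]}} (3 elements).


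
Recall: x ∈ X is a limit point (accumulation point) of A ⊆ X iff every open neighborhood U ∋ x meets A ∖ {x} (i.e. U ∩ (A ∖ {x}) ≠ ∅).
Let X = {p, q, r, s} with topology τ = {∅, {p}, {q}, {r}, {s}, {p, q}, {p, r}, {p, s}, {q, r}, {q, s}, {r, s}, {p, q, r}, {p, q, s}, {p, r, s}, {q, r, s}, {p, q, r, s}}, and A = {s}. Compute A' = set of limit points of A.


A' = ∅

For each x ∈ X, list the open sets U ∈ τ with x ∈ U, then check whether U ∩ (A ∖ {x}) ≠ ∅ for every such U.
  x = p: open {p} ∋ x has {p} ∩ (A ∖ {p}) = ∅, so x is NOT a limit point.
  x = q: open {q} ∋ x has {q} ∩ (A ∖ {q}) = ∅, so x is NOT a limit point.
  x = r: open {r} ∋ x has {r} ∩ (A ∖ {r}) = ∅, so x is NOT a limit point.
  x = s: open {s} ∋ x has {s} ∩ (A ∖ {s}) = ∅, so x is NOT a limit point.
Collecting: A' = ∅.


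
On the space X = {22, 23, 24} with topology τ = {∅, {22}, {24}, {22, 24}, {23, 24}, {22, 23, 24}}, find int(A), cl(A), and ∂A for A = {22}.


int(A) = {22}, cl(A) = {22}, ∂A = ∅.

Closed sets in (X, τ) are complements of opens:
  closed(X, τ) = {∅, {22}, {23}, {22, 23}, {23, 24}, {22, 23, 24}}.
int(A) = ⋃ {U ∈ τ : U ⊆ A}. Opens contained in A: ∅, {22}.
Taking the union of these: int(A) = {22}.
cl(A) = ⋂ {C closed : A ⊆ C}. Closed sets containing A: {22}, {22, 23}, {22, 23, 24}.
Intersecting these: cl(A) = {22}.
∂A = cl(A) ∖ int(A) = {22} ∖ {22} = ∅.


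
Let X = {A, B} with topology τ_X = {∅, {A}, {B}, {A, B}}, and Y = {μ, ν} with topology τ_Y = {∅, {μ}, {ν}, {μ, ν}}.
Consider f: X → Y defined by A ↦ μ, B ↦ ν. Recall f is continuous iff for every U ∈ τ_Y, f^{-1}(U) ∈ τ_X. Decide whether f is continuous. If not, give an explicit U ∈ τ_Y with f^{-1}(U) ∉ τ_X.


f IS continuous.

Compute f^{-1}(U) for each U ∈ τ_Y:
  U = ∅: f^{-1}(U) = ∅ ∈ τ_X ✓.
  U = {μ}: f^{-1}(U) = {A} ∈ τ_X ✓.
  U = {ν}: f^{-1}(U) = {B} ∈ τ_X ✓.
  U = {μ, ν}: f^{-1}(U) = {A, B} ∈ τ_X ✓.
Every preimage lies in τ_X, so f IS continuous.


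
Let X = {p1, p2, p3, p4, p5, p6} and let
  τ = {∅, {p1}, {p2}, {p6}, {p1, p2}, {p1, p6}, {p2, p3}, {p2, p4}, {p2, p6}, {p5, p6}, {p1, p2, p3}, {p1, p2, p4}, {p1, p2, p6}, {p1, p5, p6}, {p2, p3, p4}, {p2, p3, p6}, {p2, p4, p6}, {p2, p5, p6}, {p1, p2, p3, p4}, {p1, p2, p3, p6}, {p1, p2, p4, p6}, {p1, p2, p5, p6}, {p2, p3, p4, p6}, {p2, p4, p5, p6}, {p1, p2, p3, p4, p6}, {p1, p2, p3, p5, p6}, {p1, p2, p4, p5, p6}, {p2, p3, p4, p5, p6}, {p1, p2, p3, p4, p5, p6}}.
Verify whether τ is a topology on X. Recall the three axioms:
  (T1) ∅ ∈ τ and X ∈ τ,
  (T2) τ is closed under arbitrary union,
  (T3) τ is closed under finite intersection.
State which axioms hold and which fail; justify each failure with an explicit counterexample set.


τ is NOT a topology on X.

Axiom (T1): ∅ ∈ τ? Yes; X ∈ τ? Yes.
Axiom (T2/T3): check pairwise unions and intersections of members of τ.
Counterexample for (T2): {p2, p3} ∪ {p5, p6} = {p2, p3, p5, p6} ∉ τ. Therefore τ is NOT a topology.
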